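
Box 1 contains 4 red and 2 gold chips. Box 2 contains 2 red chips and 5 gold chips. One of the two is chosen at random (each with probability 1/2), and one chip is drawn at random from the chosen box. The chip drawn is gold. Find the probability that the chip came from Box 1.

7/22

P(gold | Box 1) = 1/3; P(gold | Box 2) = 5/7.
P(gold) = 1/2·1/3 + 1/2·5/7 = 11/21.
By Bayes' rule, P(Box 1 | gold) = 1/6 / 11/21 = 7/22 ≈ 0.3182.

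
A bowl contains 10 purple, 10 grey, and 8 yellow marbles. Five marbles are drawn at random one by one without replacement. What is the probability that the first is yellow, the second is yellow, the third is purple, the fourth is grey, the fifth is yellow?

Multiply the conditional probability of each draw in order, without replacement, so each draw removes one from its color and from the total.
P = (8/28) · (7/27) · (10/26) · (10/25) · (6/24) = 1/351 ≈ 0.0028.

1/351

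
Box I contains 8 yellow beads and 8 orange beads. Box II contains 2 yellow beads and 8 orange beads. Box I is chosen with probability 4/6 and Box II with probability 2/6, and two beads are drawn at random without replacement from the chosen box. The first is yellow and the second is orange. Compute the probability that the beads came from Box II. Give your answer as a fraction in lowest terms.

1/4

P(E | Box I) = 4/15; P(E | Box II) = 8/45.
P(E) = 2/3·4/15 + 1/3·8/45 = 32/135.
By Bayes' rule, P(Box II | E) = 8/135 / 32/135 = 1/4 ≈ 0.2500.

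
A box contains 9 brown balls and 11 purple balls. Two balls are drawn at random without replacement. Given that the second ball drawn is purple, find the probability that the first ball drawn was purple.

10/19

P(first=purple and the second ball drawn is purple) = (11/20)·(10/19) = 11/38.
P(the second ball drawn is purple) = Σ over first color = 99/380 + 11/38 = 11/20.
By Bayes, P(first=purple | the second ball drawn is purple) = 11/38 / 11/20 = 10/19 ≈ 0.5263.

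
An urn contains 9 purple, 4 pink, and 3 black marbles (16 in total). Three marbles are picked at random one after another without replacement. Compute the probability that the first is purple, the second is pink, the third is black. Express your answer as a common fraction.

9/280

Multiply the conditional probability of each draw in order, without replacement, so each draw removes one from its color and from the total.
P = (9/16) · (4/15) · (3/14) = 9/280 ≈ 0.0321.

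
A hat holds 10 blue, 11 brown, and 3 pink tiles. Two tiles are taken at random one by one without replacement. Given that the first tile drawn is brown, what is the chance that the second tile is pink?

After removing 1 brown, the hat has 3 pink out of 23 remaining.
P(second is pink | given) = 3/23 ≈ 0.1304.

3/23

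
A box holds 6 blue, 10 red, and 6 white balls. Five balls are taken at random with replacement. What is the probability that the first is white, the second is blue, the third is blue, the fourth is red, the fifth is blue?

Multiply the conditional probability of each draw in order, with replacement (the composition resets each draw).
P = (6/22) · (6/22) · (6/22) · (10/22) · (6/22) = 405/161051 ≈ 0.0025.

405/161051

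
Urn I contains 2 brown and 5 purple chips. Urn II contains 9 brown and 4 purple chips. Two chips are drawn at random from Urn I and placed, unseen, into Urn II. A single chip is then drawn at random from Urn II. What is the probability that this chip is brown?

Condition on how many of the transferred chips are brown (from Urn I: 2 brown of 7; then Urn II has 15 total).
  0 brown: C(2,0)C(5,2)/C(7,2) = 10/21; then P = 9/15
  1 brown: C(2,1)C(5,1)/C(7,2) = 10/21; then P = 10/15
  2 brown: C(2,2)C(5,0)/C(7,2) = 1/21; then P = 11/15
P(brown from Urn II) = 67/105 ≈ 0.6381.

67/105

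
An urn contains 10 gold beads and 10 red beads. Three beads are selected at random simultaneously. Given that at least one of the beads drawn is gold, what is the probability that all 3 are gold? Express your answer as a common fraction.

P(all 3 gold) = C(10,3)/C(20,3) = 2/19; P(at least one gold) = 1 − C(10,3)/C(20,3) = 17/19.
Since 'all 3 gold' ⊆ 'at least one gold', P(all 3 | at least one) = 2/19 / 17/19 = 2/17 ≈ 0.1176.

2/17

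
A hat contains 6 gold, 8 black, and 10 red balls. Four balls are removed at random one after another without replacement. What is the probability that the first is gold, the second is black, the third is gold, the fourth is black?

5/759

Multiply the conditional probability of each draw in order, without replacement, so each draw removes one from its color and from the total.
P = (6/24) · (8/23) · (5/22) · (7/21) = 5/759 ≈ 0.0066.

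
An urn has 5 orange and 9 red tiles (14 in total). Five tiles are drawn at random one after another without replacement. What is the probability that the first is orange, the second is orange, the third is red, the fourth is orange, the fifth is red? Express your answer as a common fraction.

18/1001

Multiply the conditional probability of each draw in order, without replacement, so each draw removes one from its color and from the total.
P = (5/14) · (4/13) · (9/12) · (3/11) · (8/10) = 18/1001 ≈ 0.0180.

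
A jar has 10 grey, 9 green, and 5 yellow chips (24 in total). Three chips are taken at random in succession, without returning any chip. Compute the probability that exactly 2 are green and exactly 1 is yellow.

Unordered draws without replacement: count favorable combinations over C(24,3).
Favorable = C(10,0) · C(9,2) · C(5,1) = 180; total = C(24,3) = 2024.
P = 180/2024 = 45/506 ≈ 0.0889.

45/506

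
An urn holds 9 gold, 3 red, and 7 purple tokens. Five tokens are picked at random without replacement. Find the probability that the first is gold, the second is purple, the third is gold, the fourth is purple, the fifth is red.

21/3230

Multiply the conditional probability of each draw in order, without replacement, so each draw removes one from its color and from the total.
P = (9/19) · (7/18) · (8/17) · (6/16) · (3/15) = 21/3230 ≈ 0.0065.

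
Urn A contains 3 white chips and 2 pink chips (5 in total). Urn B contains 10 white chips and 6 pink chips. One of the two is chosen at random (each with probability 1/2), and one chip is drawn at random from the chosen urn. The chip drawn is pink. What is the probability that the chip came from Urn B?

P(pink | Urn A) = 2/5; P(pink | Urn B) = 3/8.
P(pink) = 1/2·2/5 + 1/2·3/8 = 31/80.
By Bayes' rule, P(Urn B | pink) = 3/16 / 31/80 = 15/31 ≈ 0.4839.

15/31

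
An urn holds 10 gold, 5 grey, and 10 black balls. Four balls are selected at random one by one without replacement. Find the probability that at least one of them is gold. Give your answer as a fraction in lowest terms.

Use the complement: P(at least one gold) = 1 − P(no gold).
P(none) = C(15,4)/C(25,4) = 1365/12650.
So P = 1 − 1365/12650 = 2257/2530 ≈ 0.8921.

2257/2530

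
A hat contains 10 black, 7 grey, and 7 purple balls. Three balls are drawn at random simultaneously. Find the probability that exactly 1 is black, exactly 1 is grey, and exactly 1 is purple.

Unordered draws without replacement: count favorable combinations over C(24,3).
Favorable = C(10,1) · C(7,1) · C(7,1) = 490; total = C(24,3) = 2024.
P = 490/2024 = 245/1012 ≈ 0.2421.

245/1012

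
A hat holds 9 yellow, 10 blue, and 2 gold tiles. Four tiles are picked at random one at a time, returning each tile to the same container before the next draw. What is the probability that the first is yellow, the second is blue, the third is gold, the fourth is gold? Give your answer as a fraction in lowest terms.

40/21609

Multiply the conditional probability of each draw in order, with replacement (the composition resets each draw).
P = (9/21) · (10/21) · (2/21) · (2/21) = 40/21609 ≈ 0.0019.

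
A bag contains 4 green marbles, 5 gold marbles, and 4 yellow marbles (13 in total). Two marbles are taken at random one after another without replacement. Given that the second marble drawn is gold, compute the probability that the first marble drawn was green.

1/3

P(first=green and the second marble drawn is gold) = (4/13)·(5/12) = 5/39.
P(the second marble drawn is gold) = Σ over first color = 5/39 + 5/39 + 5/39 = 5/13.
By Bayes, P(first=green | the second marble drawn is gold) = 5/39 / 5/13 = 1/3 ≈ 0.3333.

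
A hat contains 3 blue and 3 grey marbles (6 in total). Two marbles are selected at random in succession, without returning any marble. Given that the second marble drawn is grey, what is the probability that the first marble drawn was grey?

P(first=grey and the second marble drawn is grey) = (3/6)·(2/5) = 1/5.
P(the second marble drawn is grey) = Σ over first color = 3/10 + 1/5 = 1/2.
By Bayes, P(first=grey | the second marble drawn is grey) = 1/5 / 1/2 = 2/5 ≈ 0.4000.

2/5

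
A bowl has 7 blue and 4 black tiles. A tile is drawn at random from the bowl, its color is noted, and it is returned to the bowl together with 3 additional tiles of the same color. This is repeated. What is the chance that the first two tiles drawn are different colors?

4/11

Either black then blue, or blue then black; after the first draw the total is 14.
P = (4/11)·(7/14) + (7/11)·(4/14) = 4/11 ≈ 0.3636.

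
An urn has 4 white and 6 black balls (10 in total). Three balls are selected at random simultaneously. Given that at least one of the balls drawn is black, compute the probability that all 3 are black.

5/29

P(all 3 black) = C(6,3)/C(10,3) = 1/6; P(at least one black) = 1 − C(4,3)/C(10,3) = 29/30.
Since 'all 3 black' ⊆ 'at least one black', P(all 3 | at least one) = 1/6 / 29/30 = 5/29 ≈ 0.1724.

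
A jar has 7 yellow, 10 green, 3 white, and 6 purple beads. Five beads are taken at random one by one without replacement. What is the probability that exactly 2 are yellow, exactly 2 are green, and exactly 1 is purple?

567/6578

Unordered draws without replacement: count favorable combinations over C(26,5).
Favorable = C(7,2) · C(10,2) · C(3,0) · C(6,1) = 5670; total = C(26,5) = 65780.
P = 5670/65780 = 567/6578 ≈ 0.0862.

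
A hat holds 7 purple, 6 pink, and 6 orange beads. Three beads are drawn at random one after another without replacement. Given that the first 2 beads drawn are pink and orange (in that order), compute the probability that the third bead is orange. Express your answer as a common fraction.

5/17

After removing 1 pink, 1 orange, the hat has 5 orange out of 17 remaining.
P(third is orange | given) = 5/17 ≈ 0.2941.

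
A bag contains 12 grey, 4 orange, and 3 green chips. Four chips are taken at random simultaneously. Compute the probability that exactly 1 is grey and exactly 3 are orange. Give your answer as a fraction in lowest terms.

Unordered draws without replacement: count favorable combinations over C(19,4).
Favorable = C(12,1) · C(4,3) · C(3,0) = 48; total = C(19,4) = 3876.
P = 48/3876 = 4/323 ≈ 0.0124.

4/323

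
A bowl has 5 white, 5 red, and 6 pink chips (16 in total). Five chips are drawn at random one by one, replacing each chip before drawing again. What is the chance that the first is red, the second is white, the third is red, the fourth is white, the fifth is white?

3125/1048576

Multiply the conditional probability of each draw in order, with replacement (the composition resets each draw).
P = (5/16) · (5/16) · (5/16) · (5/16) · (5/16) = 3125/1048576 ≈ 0.0030.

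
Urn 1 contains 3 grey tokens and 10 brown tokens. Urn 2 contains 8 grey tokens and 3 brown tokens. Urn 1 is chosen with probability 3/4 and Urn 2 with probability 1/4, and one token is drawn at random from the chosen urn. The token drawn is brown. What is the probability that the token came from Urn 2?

P(brown | Urn 1) = 10/13; P(brown | Urn 2) = 3/11.
P(brown) = 3/4·10/13 + 1/4·3/11 = 369/572.
By Bayes' rule, P(Urn 2 | brown) = 3/44 / 369/572 = 13/123 ≈ 0.1057.

13/123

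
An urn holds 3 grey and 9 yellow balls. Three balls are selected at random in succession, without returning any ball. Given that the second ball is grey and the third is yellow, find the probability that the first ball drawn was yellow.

P(first=yellow and the second ball is grey and the third is yellow) = (9/12)·(3/11)·(8/10) = 9/55.
P(E) = Σ over first color = 9/220 + 9/55 = 9/44.
By Bayes, P(first=yellow | E) = 9/55 / 9/44 = 4/5 ≈ 0.8000.

4/5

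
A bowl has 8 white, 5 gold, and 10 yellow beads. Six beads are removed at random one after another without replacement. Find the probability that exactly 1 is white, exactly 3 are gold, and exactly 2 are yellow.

Unordered draws without replacement: count favorable combinations over C(23,6).
Favorable = C(8,1) · C(5,3) · C(10,2) = 3600; total = C(23,6) = 100947.
P = 3600/100947 = 1200/33649 ≈ 0.0357.

1200/33649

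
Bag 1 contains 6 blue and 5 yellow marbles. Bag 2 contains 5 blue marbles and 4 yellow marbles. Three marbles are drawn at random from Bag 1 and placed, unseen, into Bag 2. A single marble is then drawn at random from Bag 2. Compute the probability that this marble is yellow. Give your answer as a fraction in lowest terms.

59/132

Condition on how many of the transferred marbles are yellow (from Bag 1: 5 yellow of 11; then Bag 2 has 12 total).
  0 yellow: C(5,0)C(6,3)/C(11,3) = 4/33; then P = 4/12
  1 yellow: C(5,1)C(6,2)/C(11,3) = 5/11; then P = 5/12
  2 yellow: C(5,2)C(6,1)/C(11,3) = 4/11; then P = 6/12
  3 yellow: C(5,3)C(6,0)/C(11,3) = 2/33; then P = 7/12
P(yellow from Bag 2) = 59/132 ≈ 0.4470.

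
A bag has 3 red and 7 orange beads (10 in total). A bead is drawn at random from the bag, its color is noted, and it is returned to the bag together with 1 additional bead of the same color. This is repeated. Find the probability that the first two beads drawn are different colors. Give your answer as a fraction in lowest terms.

Either orange then red, or red then orange; after the first draw the total is 11.
P = (7/10)·(3/11) + (3/10)·(7/11) = 21/55 ≈ 0.3818.

21/55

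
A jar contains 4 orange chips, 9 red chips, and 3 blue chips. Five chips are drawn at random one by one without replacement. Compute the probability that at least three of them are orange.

Sum the hypergeometric tail for j = 3,…,4 orange chips.
Favorable = C(4,3)·C(12,2) + C(4,4)·C(12,1) = 276; total = C(16,5) = 4368.
P = 276/4368 = 23/364 ≈ 0.0632.

23/364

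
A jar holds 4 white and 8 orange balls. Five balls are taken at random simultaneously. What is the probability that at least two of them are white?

19/33

Sum the hypergeometric tail for j = 2,…,4 white balls.
Favorable = C(4,2)·C(8,3) + C(4,3)·C(8,2) + C(4,4)·C(8,1) = 456; total = C(12,5) = 792.
P = 456/792 = 19/33 ≈ 0.5758.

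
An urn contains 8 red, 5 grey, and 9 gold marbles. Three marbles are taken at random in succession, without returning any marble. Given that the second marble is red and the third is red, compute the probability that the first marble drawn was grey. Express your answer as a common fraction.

P(first=grey and the second marble is red and the third is red) = (5/22)·(8/21)·(7/20) = 1/33.
P(E) = Σ over first color = 2/55 + 1/33 + 3/55 = 4/33.
By Bayes, P(first=grey | E) = 1/33 / 4/33 = 1/4 ≈ 0.2500.

1/4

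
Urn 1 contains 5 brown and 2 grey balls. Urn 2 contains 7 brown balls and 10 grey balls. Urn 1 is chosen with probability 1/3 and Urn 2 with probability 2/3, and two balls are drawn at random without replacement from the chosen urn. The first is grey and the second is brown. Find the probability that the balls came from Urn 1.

P(E | Urn 1) = 5/21; P(E | Urn 2) = 35/136.
P(E) = 1/3·5/21 + 2/3·35/136 = 1075/4284.
By Bayes' rule, P(Urn 1 | E) = 5/63 / 1075/4284 = 68/215 ≈ 0.3163.

68/215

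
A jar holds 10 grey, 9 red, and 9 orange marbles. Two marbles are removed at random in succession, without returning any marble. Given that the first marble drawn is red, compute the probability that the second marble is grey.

10/27

After removing 1 red, the jar has 10 grey out of 27 remaining.
P(second is grey | given) = 10/27 ≈ 0.3704.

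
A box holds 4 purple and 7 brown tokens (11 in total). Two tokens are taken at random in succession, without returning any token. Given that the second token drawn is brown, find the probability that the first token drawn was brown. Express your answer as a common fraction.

3/5

P(first=brown and the second token drawn is brown) = (7/11)·(6/10) = 21/55.
P(the second token drawn is brown) = Σ over first color = 14/55 + 21/55 = 7/11.
By Bayes, P(first=brown | the second token drawn is brown) = 21/55 / 7/11 = 3/5 ≈ 0.6000.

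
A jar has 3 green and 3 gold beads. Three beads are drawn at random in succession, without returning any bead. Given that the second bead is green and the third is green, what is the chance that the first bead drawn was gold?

3/4

P(first=gold and the second bead is green and the third is green) = (3/6)·(3/5)·(2/4) = 3/20.
P(E) = Σ over first color = 1/20 + 3/20 = 1/5.
By Bayes, P(first=gold | E) = 3/20 / 1/5 = 3/4 ≈ 0.7500.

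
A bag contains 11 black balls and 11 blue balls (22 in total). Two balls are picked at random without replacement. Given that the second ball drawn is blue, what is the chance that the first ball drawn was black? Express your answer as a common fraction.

11/21

P(first=black and the second ball drawn is blue) = (11/22)·(11/21) = 11/42.
P(the second ball drawn is blue) = Σ over first color = 11/42 + 5/21 = 1/2.
By Bayes, P(first=black | the second ball drawn is blue) = 11/42 / 1/2 = 11/21 ≈ 0.5238.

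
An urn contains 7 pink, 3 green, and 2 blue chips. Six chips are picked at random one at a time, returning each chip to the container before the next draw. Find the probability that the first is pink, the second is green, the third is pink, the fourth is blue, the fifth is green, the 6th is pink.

343/165888

Multiply the conditional probability of each draw in order, with replacement (the composition resets each draw).
P = (7/12) · (3/12) · (7/12) · (2/12) · (3/12) · (7/12) = 343/165888 ≈ 0.0021.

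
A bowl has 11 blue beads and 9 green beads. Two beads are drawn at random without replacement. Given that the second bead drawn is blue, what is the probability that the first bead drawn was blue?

P(first=blue and the second bead drawn is blue) = (11/20)·(10/19) = 11/38.
P(the second bead drawn is blue) = Σ over first color = 11/38 + 99/380 = 11/20.
By Bayes, P(first=blue | the second bead drawn is blue) = 11/38 / 11/20 = 10/19 ≈ 0.5263.

10/19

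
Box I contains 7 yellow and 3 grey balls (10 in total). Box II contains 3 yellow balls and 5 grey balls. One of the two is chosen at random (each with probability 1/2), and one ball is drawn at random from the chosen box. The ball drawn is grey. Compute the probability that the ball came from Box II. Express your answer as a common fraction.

25/37

P(grey | Box I) = 3/10; P(grey | Box II) = 5/8.
P(grey) = 1/2·3/10 + 1/2·5/8 = 37/80.
By Bayes' rule, P(Box II | grey) = 5/16 / 37/80 = 25/37 ≈ 0.6757.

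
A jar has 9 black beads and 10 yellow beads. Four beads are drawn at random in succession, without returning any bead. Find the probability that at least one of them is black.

Use the complement: P(at least one black) = 1 − P(no black).
P(none) = C(10,4)/C(19,4) = 210/3876.
So P = 1 − 210/3876 = 611/646 ≈ 0.9458.

611/646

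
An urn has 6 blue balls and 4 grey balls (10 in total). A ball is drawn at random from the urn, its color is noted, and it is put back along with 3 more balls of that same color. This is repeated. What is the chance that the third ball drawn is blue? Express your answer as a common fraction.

3/5

Sum over the four possibilities for the first two draws (blue/not-blue each), tracking how the blue count and total change by +3 per draw.
P(third is blue) = 3/5 ≈ 0.6000. (In a Pólya urn every draw has the same marginal probability 6/10.)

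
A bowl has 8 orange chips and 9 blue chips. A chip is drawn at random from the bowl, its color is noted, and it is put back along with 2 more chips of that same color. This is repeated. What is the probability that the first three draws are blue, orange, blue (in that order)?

Track the composition after each reinforcement of +2.
P = (9/17) · (8/19) · (11/21) = 264/2261 ≈ 0.1168.

264/2261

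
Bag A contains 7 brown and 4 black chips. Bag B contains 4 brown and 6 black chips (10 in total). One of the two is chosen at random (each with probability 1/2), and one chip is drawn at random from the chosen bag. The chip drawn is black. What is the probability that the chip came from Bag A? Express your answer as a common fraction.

20/53

P(black | Bag A) = 4/11; P(black | Bag B) = 3/5.
P(black) = 1/2·4/11 + 1/2·3/5 = 53/110.
By Bayes' rule, P(Bag A | black) = 2/11 / 53/110 = 20/53 ≈ 0.3774.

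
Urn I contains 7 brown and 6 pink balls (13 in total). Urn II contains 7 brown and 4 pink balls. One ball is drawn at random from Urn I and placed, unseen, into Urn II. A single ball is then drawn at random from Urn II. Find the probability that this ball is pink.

Condition on how many of the transferred balls are pink (from Urn I: 6 pink of 13; then Urn II has 12 total).
  0 pink: C(6,0)C(7,1)/C(13,1) = 7/13; then P = 4/12
  1 pink: C(6,1)C(7,0)/C(13,1) = 6/13; then P = 5/12
P(pink from Urn II) = 29/78 ≈ 0.3718.

29/78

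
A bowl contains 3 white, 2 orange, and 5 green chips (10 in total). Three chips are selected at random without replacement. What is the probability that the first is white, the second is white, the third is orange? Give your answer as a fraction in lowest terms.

Multiply the conditional probability of each draw in order, without replacement, so each draw removes one from its color and from the total.
P = (3/10) · (2/9) · (2/8) = 1/60 ≈ 0.0167.

1/60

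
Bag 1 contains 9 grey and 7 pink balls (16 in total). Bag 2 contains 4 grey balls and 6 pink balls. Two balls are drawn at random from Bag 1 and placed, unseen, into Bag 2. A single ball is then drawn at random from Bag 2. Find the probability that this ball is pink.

55/96

Condition on how many of the transferred balls are pink (from Bag 1: 7 pink of 16; then Bag 2 has 12 total).
  0 pink: C(7,0)C(9,2)/C(16,2) = 3/10; then P = 6/12
  1 pink: C(7,1)C(9,1)/C(16,2) = 21/40; then P = 7/12
  2 pink: C(7,2)C(9,0)/C(16,2) = 7/40; then P = 8/12
P(pink from Bag 2) = 55/96 ≈ 0.5729.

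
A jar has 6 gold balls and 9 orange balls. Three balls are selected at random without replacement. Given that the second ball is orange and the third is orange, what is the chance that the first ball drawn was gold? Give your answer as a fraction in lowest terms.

6/13

P(first=gold and the second ball is orange and the third is orange) = (6/15)·(9/14)·(8/13) = 72/455.
P(E) = Σ over first color = 72/455 + 12/65 = 12/35.
By Bayes, P(first=gold | E) = 72/455 / 12/35 = 6/13 ≈ 0.4615.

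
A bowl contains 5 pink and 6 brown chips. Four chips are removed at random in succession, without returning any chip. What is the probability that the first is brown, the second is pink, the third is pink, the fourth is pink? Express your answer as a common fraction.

Multiply the conditional probability of each draw in order, without replacement, so each draw removes one from its color and from the total.
P = (6/11) · (5/10) · (4/9) · (3/8) = 1/22 ≈ 0.0455.

1/22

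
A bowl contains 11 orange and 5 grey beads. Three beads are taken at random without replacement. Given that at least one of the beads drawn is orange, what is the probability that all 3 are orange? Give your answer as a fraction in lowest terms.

3/10

P(all 3 orange) = C(11,3)/C(16,3) = 33/112; P(at least one orange) = 1 − C(5,3)/C(16,3) = 55/56.
Since 'all 3 orange' ⊆ 'at least one orange', P(all 3 | at least one) = 33/112 / 55/56 = 3/10 ≈ 0.3000.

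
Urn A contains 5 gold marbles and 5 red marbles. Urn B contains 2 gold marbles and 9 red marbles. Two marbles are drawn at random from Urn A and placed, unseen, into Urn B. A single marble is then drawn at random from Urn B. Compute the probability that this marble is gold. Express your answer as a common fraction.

Condition on how many of the transferred marbles are gold (from Urn A: 5 gold of 10; then Urn B has 13 total).
  0 gold: C(5,0)C(5,2)/C(10,2) = 2/9; then P = 2/13
  1 gold: C(5,1)C(5,1)/C(10,2) = 5/9; then P = 3/13
  2 gold: C(5,2)C(5,0)/C(10,2) = 2/9; then P = 4/13
P(gold from Urn B) = 3/13 ≈ 0.2308.

3/13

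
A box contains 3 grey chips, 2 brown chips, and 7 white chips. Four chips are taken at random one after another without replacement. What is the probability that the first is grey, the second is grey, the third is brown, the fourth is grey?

Multiply the conditional probability of each draw in order, without replacement, so each draw removes one from its color and from the total.
P = (3/12) · (2/11) · (2/10) · (1/9) = 1/990 ≈ 0.0010.

1/990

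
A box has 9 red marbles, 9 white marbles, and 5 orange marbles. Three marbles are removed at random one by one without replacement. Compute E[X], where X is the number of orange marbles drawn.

By linearity of expectation, E[X] = Σ P(draw i is orange); by symmetry each draw (even without replacement) has P(orange) = 5/23.
E[X] = 3 · 5/23 = 15/23 ≈ 0.6522.

15/23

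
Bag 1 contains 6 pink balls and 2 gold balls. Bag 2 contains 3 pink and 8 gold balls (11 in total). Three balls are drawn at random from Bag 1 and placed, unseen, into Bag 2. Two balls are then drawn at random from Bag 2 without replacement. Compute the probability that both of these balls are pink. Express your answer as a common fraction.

Condition on how many of the transferred balls are pink (from Bag 1: 6 pink of 8; then Bag 2 has 14 total).
  1 pink: C(6,1)C(2,2)/C(8,3) = 3/28; then P = C(4,2)/C(14,2) = 6/91
  2 pink: C(6,2)C(2,1)/C(8,3) = 15/28; then P = C(5,2)/C(14,2) = 10/91
  3 pink: C(6,3)C(2,0)/C(8,3) = 5/14; then P = C(6,2)/C(14,2) = 15/91
P(both pink) = 159/1274 ≈ 0.1248.

159/1274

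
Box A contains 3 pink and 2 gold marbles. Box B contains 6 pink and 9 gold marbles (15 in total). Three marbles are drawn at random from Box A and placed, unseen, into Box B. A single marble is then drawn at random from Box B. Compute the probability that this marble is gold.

Condition on how many of the transferred marbles are gold (from Box A: 2 gold of 5; then Box B has 18 total).
  0 gold: C(2,0)C(3,3)/C(5,3) = 1/10; then P = 9/18
  1 gold: C(2,1)C(3,2)/C(5,3) = 3/5; then P = 10/18
  2 gold: C(2,2)C(3,1)/C(5,3) = 3/10; then P = 11/18
P(gold from Box B) = 17/30 ≈ 0.5667.

17/30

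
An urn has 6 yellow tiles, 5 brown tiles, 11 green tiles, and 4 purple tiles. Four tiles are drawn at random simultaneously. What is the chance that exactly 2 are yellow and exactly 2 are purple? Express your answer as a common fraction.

Unordered draws without replacement: count favorable combinations over C(26,4).
Favorable = C(6,2) · C(5,0) · C(11,0) · C(4,2) = 90; total = C(26,4) = 14950.
P = 90/14950 = 9/1495 ≈ 0.0060.

9/1495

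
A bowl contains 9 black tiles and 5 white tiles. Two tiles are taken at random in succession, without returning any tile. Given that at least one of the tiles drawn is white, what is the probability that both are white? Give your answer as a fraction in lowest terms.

P(both white) = C(5,2)/C(14,2) = 10/91; P(at least one white) = 1 − C(9,2)/C(14,2) = 55/91.
Since 'both white' ⊆ 'at least one white', P(both | at least one) = 10/91 / 55/91 = 2/11 ≈ 0.1818.

2/11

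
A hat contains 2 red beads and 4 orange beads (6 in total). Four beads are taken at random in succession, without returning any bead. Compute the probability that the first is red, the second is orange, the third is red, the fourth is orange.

1/15

Multiply the conditional probability of each draw in order, without replacement, so each draw removes one from its color and from the total.
P = (2/6) · (4/5) · (1/4) · (3/3) = 1/15 ≈ 0.0667.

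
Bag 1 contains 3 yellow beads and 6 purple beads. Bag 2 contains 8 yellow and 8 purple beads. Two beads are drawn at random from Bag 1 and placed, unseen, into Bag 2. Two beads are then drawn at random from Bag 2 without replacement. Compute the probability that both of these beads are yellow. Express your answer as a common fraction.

401/1836

Condition on how many of the transferred beads are yellow (from Bag 1: 3 yellow of 9; then Bag 2 has 18 total).
  0 yellow: C(3,0)C(6,2)/C(9,2) = 5/12; then P = C(8,2)/C(18,2) = 28/153
  1 yellow: C(3,1)C(6,1)/C(9,2) = 1/2; then P = C(9,2)/C(18,2) = 4/17
  2 yellow: C(3,2)C(6,0)/C(9,2) = 1/12; then P = C(10,2)/C(18,2) = 5/17
P(both yellow) = 401/1836 ≈ 0.2184.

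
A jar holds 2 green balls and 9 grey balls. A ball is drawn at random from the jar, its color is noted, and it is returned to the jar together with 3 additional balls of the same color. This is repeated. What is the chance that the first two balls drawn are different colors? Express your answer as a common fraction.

18/77

Either grey then green, or green then grey; after the first draw the total is 14.
P = (9/11)·(2/14) + (2/11)·(9/14) = 18/77 ≈ 0.2338.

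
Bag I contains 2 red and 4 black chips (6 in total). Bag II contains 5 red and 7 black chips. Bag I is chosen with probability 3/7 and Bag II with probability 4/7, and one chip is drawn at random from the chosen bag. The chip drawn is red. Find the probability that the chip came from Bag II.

P(red | Bag I) = 1/3; P(red | Bag II) = 5/12.
P(red) = 3/7·1/3 + 4/7·5/12 = 8/21.
By Bayes' rule, P(Bag II | red) = 5/21 / 8/21 = 5/8 ≈ 0.6250.

5/8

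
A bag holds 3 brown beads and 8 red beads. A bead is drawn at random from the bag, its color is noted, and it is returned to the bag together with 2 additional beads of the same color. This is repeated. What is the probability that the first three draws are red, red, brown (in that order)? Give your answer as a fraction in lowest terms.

16/143

Track the composition after each reinforcement of +2.
P = (8/11) · (10/13) · (3/15) = 16/143 ≈ 0.1119.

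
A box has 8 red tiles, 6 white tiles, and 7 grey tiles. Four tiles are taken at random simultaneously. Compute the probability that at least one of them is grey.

Use the complement: P(at least one grey) = 1 − P(no grey).
P(none) = C(14,4)/C(21,4) = 1001/5985.
So P = 1 − 1001/5985 = 712/855 ≈ 0.8327.

712/855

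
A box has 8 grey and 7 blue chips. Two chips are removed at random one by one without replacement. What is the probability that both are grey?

4/15

Unordered draws without replacement: count favorable combinations over C(15,2).
Favorable = C(8,2) · C(7,0) = 28; total = C(15,2) = 105.
P = 28/105 = 4/15 ≈ 0.2667.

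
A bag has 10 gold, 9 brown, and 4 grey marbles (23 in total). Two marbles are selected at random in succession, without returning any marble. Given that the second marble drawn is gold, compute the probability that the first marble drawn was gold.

P(first=gold and the second marble drawn is gold) = (10/23)·(9/22) = 45/253.
P(the second marble drawn is gold) = Σ over first color = 45/253 + 45/253 + 20/253 = 10/23.
By Bayes, P(first=gold | the second marble drawn is gold) = 45/253 / 10/23 = 9/22 ≈ 0.4091.

9/22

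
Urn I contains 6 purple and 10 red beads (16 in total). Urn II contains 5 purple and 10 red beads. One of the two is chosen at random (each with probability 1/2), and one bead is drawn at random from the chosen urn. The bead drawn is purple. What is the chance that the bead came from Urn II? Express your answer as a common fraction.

8/17

P(purple | Urn I) = 3/8; P(purple | Urn II) = 1/3.
P(purple) = 1/2·3/8 + 1/2·1/3 = 17/48.
By Bayes' rule, P(Urn II | purple) = 1/6 / 17/48 = 8/17 ≈ 0.4706.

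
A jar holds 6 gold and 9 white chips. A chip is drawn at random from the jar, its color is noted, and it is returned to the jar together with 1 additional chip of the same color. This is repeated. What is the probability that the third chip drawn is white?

Sum over the four possibilities for the first two draws (white/not-white each), tracking how the white count and total change by +1 per draw.
P(third is white) = 3/5 ≈ 0.6000. (In a Pólya urn every draw has the same marginal probability 9/15.)

3/5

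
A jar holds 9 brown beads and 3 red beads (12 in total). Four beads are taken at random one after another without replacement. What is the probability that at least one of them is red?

Use the complement: P(at least one red) = 1 − P(no red).
P(none) = C(9,4)/C(12,4) = 126/495.
So P = 1 − 126/495 = 41/55 ≈ 0.7455.

41/55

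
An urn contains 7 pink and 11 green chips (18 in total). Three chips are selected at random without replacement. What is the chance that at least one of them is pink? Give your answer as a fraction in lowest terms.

217/272

Use the complement: P(at least one pink) = 1 − P(no pink).
P(none) = C(11,3)/C(18,3) = 165/816.
So P = 1 − 165/816 = 217/272 ≈ 0.7978.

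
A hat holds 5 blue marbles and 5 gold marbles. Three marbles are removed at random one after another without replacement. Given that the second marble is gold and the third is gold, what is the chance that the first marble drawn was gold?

P(first=gold and the second marble is gold and the third is gold) = (5/10)·(4/9)·(3/8) = 1/12.
P(E) = Σ over first color = 5/36 + 1/12 = 2/9.
By Bayes, P(first=gold | E) = 1/12 / 2/9 = 3/8 ≈ 0.3750.

3/8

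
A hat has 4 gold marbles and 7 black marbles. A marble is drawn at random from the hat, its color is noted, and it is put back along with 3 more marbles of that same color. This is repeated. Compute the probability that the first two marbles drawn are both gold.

2/11

After a gold draw the hat holds 7 gold out of 14.
P = (4/11)·(7/14) = 2/11 ≈ 0.1818.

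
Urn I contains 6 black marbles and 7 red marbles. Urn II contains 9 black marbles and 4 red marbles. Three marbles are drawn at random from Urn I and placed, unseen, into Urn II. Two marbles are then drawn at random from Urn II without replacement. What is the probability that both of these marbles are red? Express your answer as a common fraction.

23/208

Condition on how many of the transferred marbles are red (from Urn I: 7 red of 13; then Urn II has 16 total).
  0 red: C(7,0)C(6,3)/C(13,3) = 10/143; then P = C(4,2)/C(16,2) = 1/20
  1 red: C(7,1)C(6,2)/C(13,3) = 105/286; then P = C(5,2)/C(16,2) = 1/12
  2 red: C(7,2)C(6,1)/C(13,3) = 63/143; then P = C(6,2)/C(16,2) = 1/8
  3 red: C(7,3)C(6,0)/C(13,3) = 35/286; then P = C(7,2)/C(16,2) = 7/40
P(both red) = 23/208 ≈ 0.1106.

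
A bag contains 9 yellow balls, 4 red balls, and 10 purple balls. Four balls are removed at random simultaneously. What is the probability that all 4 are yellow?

18/1265

Unordered draws without replacement: count favorable combinations over C(23,4).
Favorable = C(9,4) · C(4,0) · C(10,0) = 126; total = C(23,4) = 8855.
P = 126/8855 = 18/1265 ≈ 0.0142.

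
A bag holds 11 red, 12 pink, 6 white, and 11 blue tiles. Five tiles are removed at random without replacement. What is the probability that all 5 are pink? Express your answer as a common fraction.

11/9139

Unordered draws without replacement: count favorable combinations over C(40,5).
Favorable = C(11,0) · C(12,5) · C(6,0) · C(11,0) = 792; total = C(40,5) = 658008.
P = 792/658008 = 11/9139 ≈ 0.0012.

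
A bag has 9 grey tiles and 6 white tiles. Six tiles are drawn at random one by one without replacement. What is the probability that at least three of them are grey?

Sum the hypergeometric tail for j = 3,…,6 grey tiles.
Favorable = C(9,3)·C(6,3) + C(9,4)·C(6,2) + C(9,5)·C(6,1) + C(9,6)·C(6,0) = 4410; total = C(15,6) = 5005.
P = 4410/5005 = 126/143 ≈ 0.8811.

126/143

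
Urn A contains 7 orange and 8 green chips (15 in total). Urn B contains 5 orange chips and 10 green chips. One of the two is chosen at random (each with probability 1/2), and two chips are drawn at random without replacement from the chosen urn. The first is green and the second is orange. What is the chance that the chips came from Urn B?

25/53

P(E | Urn A) = 4/15; P(E | Urn B) = 5/21.
P(E) = 1/2·4/15 + 1/2·5/21 = 53/210.
By Bayes' rule, P(Urn B | E) = 5/42 / 53/210 = 25/53 ≈ 0.4717.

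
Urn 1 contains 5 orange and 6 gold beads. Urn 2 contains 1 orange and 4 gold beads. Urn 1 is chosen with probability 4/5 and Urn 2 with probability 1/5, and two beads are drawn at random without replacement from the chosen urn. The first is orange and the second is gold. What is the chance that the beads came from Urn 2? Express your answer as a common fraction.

11/71

P(E | Urn 1) = 3/11; P(E | Urn 2) = 1/5.
P(E) = 4/5·3/11 + 1/5·1/5 = 71/275.
By Bayes' rule, P(Urn 2 | E) = 1/25 / 71/275 = 11/71 ≈ 0.1549.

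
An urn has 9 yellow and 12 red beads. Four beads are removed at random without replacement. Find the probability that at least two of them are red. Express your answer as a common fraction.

77/95

Sum the hypergeometric tail for j = 2,…,4 red beads.
Favorable = C(12,2)·C(9,2) + C(12,3)·C(9,1) + C(12,4)·C(9,0) = 4851; total = C(21,4) = 5985.
P = 4851/5985 = 77/95 ≈ 0.8105.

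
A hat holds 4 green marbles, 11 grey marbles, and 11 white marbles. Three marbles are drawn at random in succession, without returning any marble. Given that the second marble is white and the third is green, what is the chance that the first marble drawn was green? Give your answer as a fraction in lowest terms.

1/8

P(first=green and the second marble is white and the third is green) = (4/26)·(11/25)·(3/24) = 11/1300.
P(E) = Σ over first color = 11/1300 + 121/3900 + 11/390 = 22/325.
By Bayes, P(first=green | E) = 11/1300 / 22/325 = 1/8 ≈ 0.1250.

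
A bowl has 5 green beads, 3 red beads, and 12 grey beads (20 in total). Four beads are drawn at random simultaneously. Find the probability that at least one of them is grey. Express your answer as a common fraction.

Use the complement: P(at least one grey) = 1 − P(no grey).
P(none) = C(8,4)/C(20,4) = 70/4845.
So P = 1 − 70/4845 = 955/969 ≈ 0.9856.

955/969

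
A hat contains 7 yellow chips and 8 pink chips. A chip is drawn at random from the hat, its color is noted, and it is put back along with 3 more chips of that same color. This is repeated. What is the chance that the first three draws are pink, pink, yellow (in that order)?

Track the composition after each reinforcement of +3.
P = (8/15) · (11/18) · (7/21) = 44/405 ≈ 0.1086.

44/405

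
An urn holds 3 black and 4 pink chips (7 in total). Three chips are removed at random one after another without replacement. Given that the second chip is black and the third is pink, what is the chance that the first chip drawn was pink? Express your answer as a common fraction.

3/5

P(first=pink and the second chip is black and the third is pink) = (4/7)·(3/6)·(3/5) = 6/35.
P(E) = Σ over first color = 4/35 + 6/35 = 2/7.
By Bayes, P(first=pink | E) = 6/35 / 2/7 = 3/5 ≈ 0.6000.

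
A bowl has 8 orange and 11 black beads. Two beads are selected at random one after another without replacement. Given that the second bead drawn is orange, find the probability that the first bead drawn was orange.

7/18

P(first=orange and the second bead drawn is orange) = (8/19)·(7/18) = 28/171.
P(the second bead drawn is orange) = Σ over first color = 28/171 + 44/171 = 8/19.
By Bayes, P(first=orange | the second bead drawn is orange) = 28/171 / 8/19 = 7/18 ≈ 0.3889.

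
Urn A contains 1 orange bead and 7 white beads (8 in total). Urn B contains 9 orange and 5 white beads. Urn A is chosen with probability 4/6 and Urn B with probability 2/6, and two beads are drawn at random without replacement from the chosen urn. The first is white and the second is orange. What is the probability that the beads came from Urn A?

91/181

P(E | Urn A) = 1/8; P(E | Urn B) = 45/182.
P(E) = 2/3·1/8 + 1/3·45/182 = 181/1092.
By Bayes' rule, P(Urn A | E) = 1/12 / 181/1092 = 91/181 ≈ 0.5028.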